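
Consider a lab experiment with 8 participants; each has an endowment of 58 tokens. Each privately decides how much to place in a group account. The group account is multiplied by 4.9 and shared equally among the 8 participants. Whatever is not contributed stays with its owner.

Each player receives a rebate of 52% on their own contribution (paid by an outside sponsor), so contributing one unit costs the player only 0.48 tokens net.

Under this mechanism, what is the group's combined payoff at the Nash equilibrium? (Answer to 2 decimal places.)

With the mechanism, a contributed unit returns (4.9/8) / 0.48 = 1.2760 per unit of net cost to the contributor — now above 1 — so contributing fully is weakly dominant for every player.
At the Nash equilibrium everyone contributes 58. Group total payoff = 8 × (58 × 0.52 + 4.9 × 58) = 2514.88.

2514.88 tokens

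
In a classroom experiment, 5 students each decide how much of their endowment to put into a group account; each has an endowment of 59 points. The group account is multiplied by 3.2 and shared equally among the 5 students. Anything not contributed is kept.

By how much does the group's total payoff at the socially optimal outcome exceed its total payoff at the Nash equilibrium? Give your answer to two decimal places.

649.00 points

Each contributed unit returns 3.2/5 = 0.6400 to its contributor — below 1 — so contributing 0 is dominant for every player. At the Nash equilibrium everyone keeps their 59, and the group total is 5 × 59 = 295.
Each contributed unit returns 3.200 to the group as a whole (0.6400 to each of 5 players), which exceeds 1, so the social optimum is full contribution: group total = 3.200 × 295 = 944.00.
Efficiency loss = 944.00 − 295 = 649.00.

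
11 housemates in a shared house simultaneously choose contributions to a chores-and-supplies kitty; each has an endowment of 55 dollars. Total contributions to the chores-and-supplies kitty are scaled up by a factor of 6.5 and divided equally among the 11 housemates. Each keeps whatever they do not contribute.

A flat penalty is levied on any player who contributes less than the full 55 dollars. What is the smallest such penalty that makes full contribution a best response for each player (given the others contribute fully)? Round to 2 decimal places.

Given the others contribute fully, the best deviation is to contribute 0 (any partial contribution still incurs the fine and gives up units whose private return 0.5909 is below 1).
Deviating from 55 to 0 saves 55 dollars but forfeits the deviator's share of the drop in the chores-and-supplies kitty: 6.5/11 × 55 = 32.50.
So the deviation gain is 55 − 32.50 = 22.50, and the fine must be at least 22.50 dollars to wipe it out.

22.50 dollars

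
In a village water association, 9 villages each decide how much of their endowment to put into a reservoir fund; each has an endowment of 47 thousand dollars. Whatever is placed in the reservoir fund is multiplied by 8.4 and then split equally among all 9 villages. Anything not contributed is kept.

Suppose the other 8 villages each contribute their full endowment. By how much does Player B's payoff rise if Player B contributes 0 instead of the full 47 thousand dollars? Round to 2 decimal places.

3.13 thousand dollars

Switching from a contribution of 47 to 0 lets Player B keep an extra 47 thousand dollars, but lowers the reservoir fund by 47, which costs Player B their own share of that drop: 8.4/9 × 47 = 43.87.
Net gain = 47 − 43.87 = 3.13. The private return per contributed unit (0.9333) is below 1, so free-riding is indeed the best response regardless of what the others do.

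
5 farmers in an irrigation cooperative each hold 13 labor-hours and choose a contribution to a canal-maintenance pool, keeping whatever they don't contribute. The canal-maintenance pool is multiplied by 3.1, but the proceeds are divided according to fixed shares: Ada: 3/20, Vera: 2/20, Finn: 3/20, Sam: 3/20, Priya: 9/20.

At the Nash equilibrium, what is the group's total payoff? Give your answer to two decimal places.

Player j's private return per contributed unit is 3.1 × (j's share). Contributing is weakly dominant for j when that share is at least 1/3.1 = 0.3226, and contributing 0 is dominant otherwise.
Only Priya (9/20) clears that bar, contributing 13; the remaining 4 contribute 0. Total contributed: 13.
The canal-maintenance pool pays out 3.1 × 13 = 40.30 in total (split across the unequal shares, but the aggregate is all that matters for the group sum).
The 4 free-riders keep 13 each, adding 52. Group total = 52 + 40.30 = 92.30.

92.30 labor-hours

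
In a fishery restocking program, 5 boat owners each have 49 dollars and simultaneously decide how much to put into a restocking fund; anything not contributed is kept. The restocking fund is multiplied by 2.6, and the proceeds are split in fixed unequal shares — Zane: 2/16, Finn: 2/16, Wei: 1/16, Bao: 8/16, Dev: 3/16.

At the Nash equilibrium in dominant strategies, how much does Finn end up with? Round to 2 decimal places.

Player j's private return per contributed unit is 2.6 × (j's share). Contributing is weakly dominant for j when that share is at least 1/2.6 = 0.3846, and contributing 0 is dominant otherwise.
Only Bao (8/16) clears that bar, contributing 49; the remaining 4 contribute 0. Total contributed: 49.
Finn keeps 49 and receives 2.6 × 49 × 2/16 = 15.93 from the restocking fund, for a payoff of 64.93.

64.93 dollars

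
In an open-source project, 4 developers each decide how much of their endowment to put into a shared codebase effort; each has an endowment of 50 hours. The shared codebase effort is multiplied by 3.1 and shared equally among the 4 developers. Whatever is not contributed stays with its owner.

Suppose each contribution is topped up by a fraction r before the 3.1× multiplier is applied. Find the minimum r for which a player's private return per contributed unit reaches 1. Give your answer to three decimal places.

0.290

With matching at rate r, one contributed unit becomes (1 + r) in the shared codebase effort and returns 3.1 × (1 + r) / 4 to the contributor.
Setting this equal to 1: 1 + r = 4/3.1 = 1.2903.
So the minimum matching rate is r = 1.2903 − 1 = 0.290.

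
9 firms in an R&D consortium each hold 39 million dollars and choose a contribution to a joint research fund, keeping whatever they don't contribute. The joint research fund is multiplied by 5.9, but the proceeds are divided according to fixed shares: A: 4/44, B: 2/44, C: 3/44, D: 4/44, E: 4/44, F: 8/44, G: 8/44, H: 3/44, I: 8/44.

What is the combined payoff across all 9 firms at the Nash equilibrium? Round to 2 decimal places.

Player j's private return per contributed unit is 5.9 × (j's share). Contributing is weakly dominant for j when that share is at least 1/5.9 = 0.1695, and contributing 0 is dominant otherwise.
F, G and I clear that bar, contributing 39 each; the remaining 6 contribute 0. Total contributed: 117.
The joint research fund pays out 5.9 × 117 = 690.30 in total (split across the unequal shares, but the aggregate is all that matters for the group sum).
The 6 free-riders keep 39 each, adding 234. Group total = 234 + 690.30 = 924.30.

924.30 million dollars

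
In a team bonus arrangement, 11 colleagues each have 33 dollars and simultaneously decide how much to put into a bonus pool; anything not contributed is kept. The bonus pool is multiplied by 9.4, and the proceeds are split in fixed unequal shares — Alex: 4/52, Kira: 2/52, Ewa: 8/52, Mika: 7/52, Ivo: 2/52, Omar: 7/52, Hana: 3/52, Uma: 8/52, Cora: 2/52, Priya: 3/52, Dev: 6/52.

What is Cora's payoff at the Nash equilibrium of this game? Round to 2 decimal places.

A player with share s gets back 9.4·s per unit contributed, so full contribution is dominant for anyone with s > 1/9.4 = 0.1064 and zero contribution is dominant for anyone below.
Ewa, Mika, Omar, Uma and Dev clear that bar, contributing 33 each; the remaining 6 contribute 0. Total contributed: 165.
Cora keeps 33 and receives 9.4 × 165 × 2/52 = 59.65 from the bonus pool, for a payoff of 92.65.

92.65 dollars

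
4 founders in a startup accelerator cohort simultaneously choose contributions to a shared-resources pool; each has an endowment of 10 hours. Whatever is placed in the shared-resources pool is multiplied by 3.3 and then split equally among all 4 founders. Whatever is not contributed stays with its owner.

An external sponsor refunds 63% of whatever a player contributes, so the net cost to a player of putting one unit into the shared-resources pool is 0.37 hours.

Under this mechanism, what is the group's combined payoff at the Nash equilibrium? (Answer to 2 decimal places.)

The effective private return per unit is now (3.3/4) / 0.37 = 2.2297 > 1, so every player's dominant strategy flips to full contribution.
So the Nash equilibrium is full contribution by all 4; the group earns 4 × (10 × 0.63 + 3.3 × 10) = 157.20.

157.20 hours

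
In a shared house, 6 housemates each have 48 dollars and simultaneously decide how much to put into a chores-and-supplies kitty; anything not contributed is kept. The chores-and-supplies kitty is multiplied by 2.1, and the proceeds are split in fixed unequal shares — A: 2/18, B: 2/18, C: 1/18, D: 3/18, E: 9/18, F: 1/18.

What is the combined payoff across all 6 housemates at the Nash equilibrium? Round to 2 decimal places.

For player j, contributing a unit is worthwhile iff 2.1 × (j's share) ≥ 1, i.e. iff j's share is at least 0.4762.
E alone (share 9/18) is above the threshold, contributing 48; the remaining 5 contribute 0. Total contributed: 48.
The chores-and-supplies kitty pays out 2.1 × 48 = 100.80 in total (split across the unequal shares, but the aggregate is all that matters for the group sum).
The 5 free-riders keep 48 each, adding 240. Group total = 240 + 100.80 = 340.80.

340.80 dollars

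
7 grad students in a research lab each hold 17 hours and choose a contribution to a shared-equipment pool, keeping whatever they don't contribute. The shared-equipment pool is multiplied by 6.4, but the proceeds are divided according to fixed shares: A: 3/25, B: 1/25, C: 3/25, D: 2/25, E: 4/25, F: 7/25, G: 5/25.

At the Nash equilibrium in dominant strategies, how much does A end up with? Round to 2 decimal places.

56.17 hours

For player j, contributing a unit is worthwhile iff 6.4 × (j's share) ≥ 1, i.e. iff j's share is at least 0.1563.
E, F and G clear that bar, contributing 17 each; the remaining 4 contribute 0. Total contributed: 51.
A keeps 17 and receives 6.4 × 51 × 3/25 = 39.17 from the shared-equipment pool, for a payoff of 56.17.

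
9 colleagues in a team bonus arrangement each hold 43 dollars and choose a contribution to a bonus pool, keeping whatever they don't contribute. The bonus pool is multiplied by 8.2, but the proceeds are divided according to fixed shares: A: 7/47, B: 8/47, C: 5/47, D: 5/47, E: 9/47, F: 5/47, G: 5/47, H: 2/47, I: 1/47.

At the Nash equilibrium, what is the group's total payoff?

For player j, contributing a unit is worthwhile iff 8.2 × (j's share) ≥ 1, i.e. iff j's share is at least 0.1220.
The shares above 0.1220 belong to A, B and E, contributing 43 each; the remaining 6 contribute 0. Total contributed: 129.
The bonus pool pays out 8.2 × 129 = 1057.80 in total (split across the unequal shares, but the aggregate is all that matters for the group sum).
The 6 free-riders keep 43 each, adding 258. Group total = 258 + 1057.80 = 1315.80.

1315.80 dollars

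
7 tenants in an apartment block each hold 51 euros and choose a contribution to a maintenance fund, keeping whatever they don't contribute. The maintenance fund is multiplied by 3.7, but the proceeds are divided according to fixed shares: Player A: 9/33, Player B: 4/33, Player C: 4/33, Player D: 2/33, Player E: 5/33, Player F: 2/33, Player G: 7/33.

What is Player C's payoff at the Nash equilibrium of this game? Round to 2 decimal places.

73.87 euros

A player with share s gets back 3.7·s per unit contributed, so full contribution is dominant for anyone with s > 1/3.7 = 0.2703 and zero contribution is dominant for anyone below.
The only share above 0.2703 is Player A's 9/33, contributing 51; the remaining 6 contribute 0. Total contributed: 51.
Player C keeps 51 and receives 3.7 × 51 × 4/33 = 22.87 from the maintenance fund, for a payoff of 73.87.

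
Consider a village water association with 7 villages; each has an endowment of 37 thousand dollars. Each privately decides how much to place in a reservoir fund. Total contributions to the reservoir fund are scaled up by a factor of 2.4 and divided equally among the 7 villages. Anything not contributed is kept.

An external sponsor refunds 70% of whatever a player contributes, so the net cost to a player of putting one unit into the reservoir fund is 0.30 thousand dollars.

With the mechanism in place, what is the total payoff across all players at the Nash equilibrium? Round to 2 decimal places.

802.90 thousand dollars

Under the mechanism each unit contributed yields (2.4/7) / 0.30 = 1.1429 back to its contributor per unit of net cost, which exceeds 1, making full contribution the dominant choice for everyone.
So the Nash equilibrium is full contribution by all 7; the group earns 7 × (37 × 0.70 + 2.4 × 37) = 802.90.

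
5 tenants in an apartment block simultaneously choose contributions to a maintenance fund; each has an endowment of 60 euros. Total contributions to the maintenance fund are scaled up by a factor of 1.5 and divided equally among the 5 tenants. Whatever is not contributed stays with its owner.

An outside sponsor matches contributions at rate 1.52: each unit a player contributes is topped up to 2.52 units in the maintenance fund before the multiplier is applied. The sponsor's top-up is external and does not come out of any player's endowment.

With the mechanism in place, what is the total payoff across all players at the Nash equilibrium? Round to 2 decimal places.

The effective private return is 1.5 × 2.52 / 5 = 0.7560, which is still under 1, so the mechanism doesn't change anyone's dominant strategy: zero contribution.
At the Nash equilibrium no one contributes; group total payoff = 5 × 60 = 300.

300.00 euros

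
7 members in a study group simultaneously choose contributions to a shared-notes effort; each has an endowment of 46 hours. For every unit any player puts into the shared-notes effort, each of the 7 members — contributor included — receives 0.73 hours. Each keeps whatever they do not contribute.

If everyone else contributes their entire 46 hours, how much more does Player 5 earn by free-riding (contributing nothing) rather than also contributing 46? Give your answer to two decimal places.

Switching from a contribution of 46 to 0 lets Player 5 keep an extra 46 hours, but lowers the shared-notes effort by 46, which costs Player 5 their own share of that drop: 0.73 × 46 = 33.58.
Net gain = 46 − 33.58 = 12.42. The private return per contributed unit (0.73) is below 1, so free-riding is indeed the best response regardless of what the others do.

12.42 hours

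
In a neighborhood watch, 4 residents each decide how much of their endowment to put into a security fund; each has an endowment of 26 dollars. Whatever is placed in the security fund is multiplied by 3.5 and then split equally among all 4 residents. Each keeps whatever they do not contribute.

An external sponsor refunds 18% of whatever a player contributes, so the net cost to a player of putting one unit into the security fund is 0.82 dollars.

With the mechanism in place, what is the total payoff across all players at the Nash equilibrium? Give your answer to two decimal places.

382.72 dollars

Under the mechanism each unit contributed yields (3.5/4) / 0.82 = 1.0671 back to its contributor per unit of net cost, which exceeds 1, making full contribution the dominant choice for everyone.
So the Nash equilibrium is full contribution by all 4; the group earns 4 × (26 × 0.18 + 3.5 × 26) = 382.72.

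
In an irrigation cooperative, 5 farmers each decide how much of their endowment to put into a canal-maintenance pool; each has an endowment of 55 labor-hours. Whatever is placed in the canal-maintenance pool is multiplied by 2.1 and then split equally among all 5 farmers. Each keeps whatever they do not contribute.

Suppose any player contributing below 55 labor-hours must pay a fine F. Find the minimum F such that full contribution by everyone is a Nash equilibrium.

31.90 labor-hours

Given the others contribute fully, the best deviation is to contribute 0 (any partial contribution still incurs the fine and gives up units whose private return 0.4200 is below 1).
Deviating from 55 to 0 saves 55 labor-hours but forfeits the deviator's share of the drop in the canal-maintenance pool: 2.1/5 × 55 = 23.10.
So the deviation gain is 55 − 23.10 = 31.90, and the fine must be at least 31.90 labor-hours to wipe it out.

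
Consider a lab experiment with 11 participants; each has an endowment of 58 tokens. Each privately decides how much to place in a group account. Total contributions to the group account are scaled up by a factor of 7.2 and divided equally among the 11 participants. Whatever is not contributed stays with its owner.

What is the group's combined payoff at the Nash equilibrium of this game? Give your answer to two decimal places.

Each contributed unit returns 7.2/11 = 0.6545 to its contributor — below 1 — so contributing 0 is dominant for every player. At the Nash equilibrium everyone keeps their 58, and the group total is 11 × 58 = 638.

638.00 tokens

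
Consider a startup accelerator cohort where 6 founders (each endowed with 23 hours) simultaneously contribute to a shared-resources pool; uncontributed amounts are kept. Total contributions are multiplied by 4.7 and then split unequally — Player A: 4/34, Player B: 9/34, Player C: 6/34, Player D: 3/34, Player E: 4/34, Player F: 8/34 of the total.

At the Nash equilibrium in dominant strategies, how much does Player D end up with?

A player with share s gets back 4.7·s per unit contributed, so full contribution is dominant for anyone with s > 1/4.7 = 0.2128 and zero contribution is dominant for anyone below.
Player B and Player F clear that bar, contributing 23 each; the remaining 4 contribute 0. Total contributed: 46.
Player D keeps 23 and receives 4.7 × 46 × 3/34 = 19.08 from the shared-resources pool, for a payoff of 42.08.

42.08 hours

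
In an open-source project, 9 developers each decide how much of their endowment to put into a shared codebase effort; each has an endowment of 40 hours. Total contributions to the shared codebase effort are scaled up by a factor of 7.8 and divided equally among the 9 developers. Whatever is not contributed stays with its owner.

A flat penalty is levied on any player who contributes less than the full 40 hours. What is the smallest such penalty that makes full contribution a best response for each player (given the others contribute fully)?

5.33 hours

Given the others contribute fully, the best deviation is to contribute 0 (any partial contribution still incurs the fine and gives up units whose private return 0.8667 is below 1).
Deviating from 40 to 0 saves 40 hours but forfeits the deviator's share of the drop in the shared codebase effort: 7.8/9 × 40 = 34.67.
So the deviation gain is 40 − 34.67 = 5.33, and the fine must be at least 5.33 hours to wipe it out.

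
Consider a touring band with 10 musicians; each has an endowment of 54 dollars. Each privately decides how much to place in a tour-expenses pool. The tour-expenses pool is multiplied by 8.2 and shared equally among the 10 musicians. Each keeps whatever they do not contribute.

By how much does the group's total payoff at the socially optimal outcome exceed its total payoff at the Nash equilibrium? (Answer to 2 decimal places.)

Each contributed unit returns 8.2/10 = 0.8200 to its contributor — below 1 — so contributing 0 is dominant for every player. At the Nash equilibrium everyone keeps their 54, and the group total is 10 × 54 = 540.
Each contributed unit returns 8.200 to the group as a whole (0.8200 to each of 10 players), which exceeds 1, so the social optimum is full contribution: group total = 8.200 × 540 = 4428.00.
Efficiency loss = 4428.00 − 540 = 3888.00.

3888.00 dollars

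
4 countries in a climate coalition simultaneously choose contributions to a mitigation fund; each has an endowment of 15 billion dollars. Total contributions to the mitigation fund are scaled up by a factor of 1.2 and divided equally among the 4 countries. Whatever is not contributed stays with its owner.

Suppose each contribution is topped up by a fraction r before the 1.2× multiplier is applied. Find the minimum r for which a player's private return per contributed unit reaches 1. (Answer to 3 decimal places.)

With matching at rate r, one contributed unit becomes (1 + r) in the mitigation fund and returns 1.2 × (1 + r) / 4 to the contributor.
Setting this equal to 1: 1 + r = 4/1.2 = 3.3333.
So the minimum matching rate is r = 3.3333 − 1 = 2.333.

2.333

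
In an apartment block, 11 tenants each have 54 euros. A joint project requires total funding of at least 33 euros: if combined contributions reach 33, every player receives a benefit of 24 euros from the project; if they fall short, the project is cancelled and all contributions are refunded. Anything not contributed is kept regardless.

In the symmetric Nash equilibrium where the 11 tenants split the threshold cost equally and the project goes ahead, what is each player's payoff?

75 euros

Equal share of the threshold: 33/11 = 3.
At this profile no one gains by cutting their contribution: any cut drops the total below 33, the project is cancelled, contributions are refunded, and the deviator ends with 54, which is less than 54 − 3 + 24 = 75. Contributing more than 3 just wastes the excess. So contributing exactly 3 is a best response.
Each player's payoff: 54 − 3 + 24 = 75.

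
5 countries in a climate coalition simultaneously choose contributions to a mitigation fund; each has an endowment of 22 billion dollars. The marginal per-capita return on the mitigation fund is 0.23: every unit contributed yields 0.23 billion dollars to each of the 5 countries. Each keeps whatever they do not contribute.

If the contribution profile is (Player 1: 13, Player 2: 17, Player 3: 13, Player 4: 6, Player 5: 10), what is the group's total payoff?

118.85 billion dollars

Total contributed: 13 + 17 + 13 + 6 + 10 = 59; total kept: 5 × 22 − 59 = 51.
The mitigation fund pays out 0.23 × 5 × 59 = 67.85 in aggregate.
Group total = 51 + 67.85 = 118.85.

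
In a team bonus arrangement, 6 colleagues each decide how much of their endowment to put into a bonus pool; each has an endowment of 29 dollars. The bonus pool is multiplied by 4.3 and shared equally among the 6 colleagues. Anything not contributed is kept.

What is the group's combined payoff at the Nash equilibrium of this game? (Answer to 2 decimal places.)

Each contributed unit returns 4.3/6 = 0.7167 to its contributor — below 1 — so contributing 0 is dominant for every player. At the Nash equilibrium everyone keeps their 29, and the group total is 6 × 29 = 174.

174.00 dollars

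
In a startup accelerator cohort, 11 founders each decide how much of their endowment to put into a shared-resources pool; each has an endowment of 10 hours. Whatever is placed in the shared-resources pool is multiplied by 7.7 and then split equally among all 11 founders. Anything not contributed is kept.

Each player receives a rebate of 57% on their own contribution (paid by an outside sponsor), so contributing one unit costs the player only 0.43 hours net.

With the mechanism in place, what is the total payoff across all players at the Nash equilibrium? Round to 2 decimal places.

Under the mechanism each unit contributed yields (7.7/11) / 0.43 = 1.6279 back to its contributor per unit of net cost, which exceeds 1, making full contribution the dominant choice for everyone.
So the Nash equilibrium is full contribution by all 11; the group earns 11 × (10 × 0.57 + 7.7 × 10) = 909.70.

909.70 hours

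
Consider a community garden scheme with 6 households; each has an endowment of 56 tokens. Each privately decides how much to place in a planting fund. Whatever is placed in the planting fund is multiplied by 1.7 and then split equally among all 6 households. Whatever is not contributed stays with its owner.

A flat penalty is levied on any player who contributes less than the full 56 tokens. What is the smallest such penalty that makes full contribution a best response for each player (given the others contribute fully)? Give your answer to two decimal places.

Given the others contribute fully, the best deviation is to contribute 0 (any partial contribution still incurs the fine and gives up units whose private return 0.2833 is below 1).
Deviating from 56 to 0 saves 56 tokens but forfeits the deviator's share of the drop in the planting fund: 1.7/6 × 56 = 15.87.
So the deviation gain is 56 − 15.87 = 40.13, and the fine must be at least 40.13 tokens to wipe it out.

40.13 tokens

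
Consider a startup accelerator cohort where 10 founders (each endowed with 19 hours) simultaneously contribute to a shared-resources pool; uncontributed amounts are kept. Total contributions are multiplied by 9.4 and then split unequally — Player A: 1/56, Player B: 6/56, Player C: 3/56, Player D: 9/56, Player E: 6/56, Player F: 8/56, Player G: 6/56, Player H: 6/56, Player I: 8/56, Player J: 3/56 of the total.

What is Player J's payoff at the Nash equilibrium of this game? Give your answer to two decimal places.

85.98 hours

Player j's private return per contributed unit is 9.4 × (j's share). Contributing is weakly dominant for j when that share is at least 1/9.4 = 0.1064, and contributing 0 is dominant otherwise.
The shares above 0.1064 belong to Player B, Player D, Player E, Player F, Player G, Player H and Player I, contributing 19 each; the remaining 3 contribute 0. Total contributed: 133.
Player J keeps 19 and receives 9.4 × 133 × 3/56 = 66.98 from the shared-resources pool, for a payoff of 85.98.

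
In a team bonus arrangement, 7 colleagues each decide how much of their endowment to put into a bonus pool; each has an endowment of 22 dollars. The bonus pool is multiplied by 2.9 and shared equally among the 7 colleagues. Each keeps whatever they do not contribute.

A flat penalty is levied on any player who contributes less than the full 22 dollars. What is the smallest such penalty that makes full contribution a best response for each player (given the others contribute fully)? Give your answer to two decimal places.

Given the others contribute fully, the best deviation is to contribute 0 (any partial contribution still incurs the fine and gives up units whose private return 0.4143 is below 1).
Deviating from 22 to 0 saves 22 dollars but forfeits the deviator's share of the drop in the bonus pool: 2.9/7 × 22 = 9.11.
So the deviation gain is 22 − 9.11 = 12.89, and the fine must be at least 12.89 dollars to wipe it out.

12.89 dollars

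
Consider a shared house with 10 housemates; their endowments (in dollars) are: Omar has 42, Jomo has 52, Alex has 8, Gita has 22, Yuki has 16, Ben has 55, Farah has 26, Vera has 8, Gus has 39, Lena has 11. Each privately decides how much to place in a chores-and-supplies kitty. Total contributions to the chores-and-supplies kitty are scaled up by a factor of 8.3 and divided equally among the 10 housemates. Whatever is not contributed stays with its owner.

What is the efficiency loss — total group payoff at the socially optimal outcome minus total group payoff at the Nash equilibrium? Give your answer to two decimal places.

2036.70 dollars

The private return per contributed unit is 8.3/10 = 0.8300 < 1 for every player regardless of endowment, so the Nash equilibrium is zero contribution and the group total is Σ E_j = 42 + 52 + 8 + 22 + 16 + 55 + 26 + 8 + 39 + 11 = 279.
Each contributed unit returns 8.300 to the group, so the social optimum is full contribution by everyone: group total = 8.300 × 279 = 2315.70.
Efficiency loss = (8.300 − 1) × 279 = 2036.70.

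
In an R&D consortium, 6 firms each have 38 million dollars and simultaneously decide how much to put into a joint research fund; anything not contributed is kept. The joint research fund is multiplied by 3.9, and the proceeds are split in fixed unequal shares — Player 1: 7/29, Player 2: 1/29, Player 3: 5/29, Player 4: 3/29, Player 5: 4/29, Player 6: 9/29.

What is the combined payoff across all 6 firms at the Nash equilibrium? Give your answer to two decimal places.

338.20 million dollars

Player j's private return per contributed unit is 3.9 × (j's share). Contributing is weakly dominant for j when that share is at least 1/3.9 = 0.2564, and contributing 0 is dominant otherwise.
The only share above 0.2564 is Player 6's 9/29, contributing 38; the remaining 5 contribute 0. Total contributed: 38.
The joint research fund pays out 3.9 × 38 = 148.20 in total (split across the unequal shares, but the aggregate is all that matters for the group sum).
The 5 free-riders keep 38 each, adding 190. Group total = 190 + 148.20 = 338.20.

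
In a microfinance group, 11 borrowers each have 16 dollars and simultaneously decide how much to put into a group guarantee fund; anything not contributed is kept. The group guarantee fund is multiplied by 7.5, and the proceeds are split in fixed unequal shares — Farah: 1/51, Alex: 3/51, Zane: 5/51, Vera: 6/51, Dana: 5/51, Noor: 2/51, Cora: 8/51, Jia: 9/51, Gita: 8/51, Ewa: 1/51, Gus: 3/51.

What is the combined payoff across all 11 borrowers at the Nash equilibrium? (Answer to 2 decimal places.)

Player j's private return per contributed unit is 7.5 × (j's share). Contributing is weakly dominant for j when that share is at least 1/7.5 = 0.1333, and contributing 0 is dominant otherwise.
Cora, Jia and Gita clear that bar, contributing 16 each; the remaining 8 contribute 0. Total contributed: 48.
The group guarantee fund pays out 7.5 × 48 = 360.00 in total (split across the unequal shares, but the aggregate is all that matters for the group sum).
The 8 free-riders keep 16 each, adding 128. Group total = 128 + 360.00 = 488.00.

488.00 dollars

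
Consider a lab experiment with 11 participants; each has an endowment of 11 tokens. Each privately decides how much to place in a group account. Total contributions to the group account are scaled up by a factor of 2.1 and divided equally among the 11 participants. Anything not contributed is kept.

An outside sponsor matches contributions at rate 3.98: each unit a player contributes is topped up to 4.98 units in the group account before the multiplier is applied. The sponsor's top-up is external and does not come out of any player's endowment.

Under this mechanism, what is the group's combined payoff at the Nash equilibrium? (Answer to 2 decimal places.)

With the mechanism, a contributed unit returns 2.1 × 4.98 / 11 = 0.9507 per unit of net cost — still below 1 — so contributing 0 remains dominant for every player.
At the Nash equilibrium no one contributes; group total payoff = 11 × 11 = 121.

121.00 tokens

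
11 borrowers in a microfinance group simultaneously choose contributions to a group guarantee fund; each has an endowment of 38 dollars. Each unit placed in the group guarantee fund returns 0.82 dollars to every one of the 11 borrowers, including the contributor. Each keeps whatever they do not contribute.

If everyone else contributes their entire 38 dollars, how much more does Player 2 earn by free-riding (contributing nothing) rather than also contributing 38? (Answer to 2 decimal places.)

6.84 dollars

Switching from a contribution of 38 to 0 lets Player 2 keep an extra 38 dollars, but lowers the group guarantee fund by 38, which costs Player 2 their own share of that drop: 0.82 × 38 = 31.16.
Net gain = 38 − 31.16 = 6.84. The private return per contributed unit (0.82) is below 1, so free-riding is indeed the best response regardless of what the others do.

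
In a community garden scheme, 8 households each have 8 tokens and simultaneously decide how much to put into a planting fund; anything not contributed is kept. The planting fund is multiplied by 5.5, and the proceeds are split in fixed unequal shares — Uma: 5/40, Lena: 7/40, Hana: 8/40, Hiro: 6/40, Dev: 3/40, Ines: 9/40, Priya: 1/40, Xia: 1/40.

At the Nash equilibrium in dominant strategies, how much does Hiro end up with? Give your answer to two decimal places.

For player j, contributing a unit is worthwhile iff 5.5 × (j's share) ≥ 1, i.e. iff j's share is at least 0.1818.
Hana and Ines are above the threshold, contributing 8 each; the remaining 6 contribute 0. Total contributed: 16.
Hiro keeps 8 and receives 5.5 × 16 × 6/40 = 13.20 from the planting fund, for a payoff of 21.20.

21.20 tokens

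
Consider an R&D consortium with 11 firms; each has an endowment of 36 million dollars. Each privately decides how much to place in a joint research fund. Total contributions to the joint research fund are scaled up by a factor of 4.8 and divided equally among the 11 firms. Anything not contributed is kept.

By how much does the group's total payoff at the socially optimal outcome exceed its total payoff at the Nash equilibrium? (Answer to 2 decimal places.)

Each contributed unit returns 4.8/11 = 0.4364 to its contributor — below 1 — so contributing 0 is dominant for every player. At the Nash equilibrium everyone keeps their 36, and the group total is 11 × 36 = 396.
Each contributed unit returns 4.800 to the group as a whole (0.4364 to each of 11 players), which exceeds 1, so the social optimum is full contribution: group total = 4.800 × 396 = 1900.80.
Efficiency loss = 1900.80 − 396 = 1504.80.

1504.80 million dollars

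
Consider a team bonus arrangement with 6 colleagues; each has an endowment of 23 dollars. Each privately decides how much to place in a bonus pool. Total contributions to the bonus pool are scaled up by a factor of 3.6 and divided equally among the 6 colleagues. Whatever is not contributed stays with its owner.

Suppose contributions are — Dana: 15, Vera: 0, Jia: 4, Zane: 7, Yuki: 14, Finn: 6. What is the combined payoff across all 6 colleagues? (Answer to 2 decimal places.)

Total contributed: 15 + 0 + 4 + 7 + 14 + 6 = 46; total kept: 6 × 23 − 46 = 92.
The bonus pool pays out 3.6 × 46 = 165.60 in aggregate.
Group total = 92 + 165.60 = 257.60.

257.60 dollars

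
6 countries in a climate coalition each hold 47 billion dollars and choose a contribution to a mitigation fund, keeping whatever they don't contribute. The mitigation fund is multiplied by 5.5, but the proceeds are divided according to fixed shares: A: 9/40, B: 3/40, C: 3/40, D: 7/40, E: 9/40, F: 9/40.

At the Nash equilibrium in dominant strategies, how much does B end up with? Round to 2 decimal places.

105.16 billion dollars

For player j, contributing a unit is worthwhile iff 5.5 × (j's share) ≥ 1, i.e. iff j's share is at least 0.1818.
A, E and F are above the threshold, contributing 47 each; the remaining 3 contribute 0. Total contributed: 141.
B keeps 47 and receives 5.5 × 141 × 3/40 = 58.16 from the mitigation fund, for a payoff of 105.16.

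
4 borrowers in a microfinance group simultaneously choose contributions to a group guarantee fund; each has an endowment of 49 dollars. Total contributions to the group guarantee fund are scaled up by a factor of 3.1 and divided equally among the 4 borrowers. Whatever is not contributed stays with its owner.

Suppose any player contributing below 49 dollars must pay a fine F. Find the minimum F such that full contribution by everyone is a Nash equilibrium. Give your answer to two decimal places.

Given the others contribute fully, the best deviation is to contribute 0 (any partial contribution still incurs the fine and gives up units whose private return 0.7750 is below 1).
Deviating from 49 to 0 saves 49 dollars but forfeits the deviator's share of the drop in the group guarantee fund: 3.1/4 × 49 = 37.97.
So the deviation gain is 49 − 37.97 = 11.03, and the fine must be at least 11.03 dollars to wipe it out.

11.03 dollars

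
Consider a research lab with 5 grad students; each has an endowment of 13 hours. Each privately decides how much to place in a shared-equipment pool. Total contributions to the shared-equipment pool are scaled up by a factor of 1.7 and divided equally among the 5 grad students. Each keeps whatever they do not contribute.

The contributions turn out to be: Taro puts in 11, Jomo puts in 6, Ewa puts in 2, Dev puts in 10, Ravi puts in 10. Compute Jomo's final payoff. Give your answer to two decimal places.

20.26 hours

Total contributed: 11 + 6 + 2 + 10 + 10 = 39.
Each receives 1.7 × 39 / 5 = 13.26 from the shared-equipment pool.
Jomo keeps 13 − 6 = 7, so Jomo's payoff is 7 + 13.26 = 20.26.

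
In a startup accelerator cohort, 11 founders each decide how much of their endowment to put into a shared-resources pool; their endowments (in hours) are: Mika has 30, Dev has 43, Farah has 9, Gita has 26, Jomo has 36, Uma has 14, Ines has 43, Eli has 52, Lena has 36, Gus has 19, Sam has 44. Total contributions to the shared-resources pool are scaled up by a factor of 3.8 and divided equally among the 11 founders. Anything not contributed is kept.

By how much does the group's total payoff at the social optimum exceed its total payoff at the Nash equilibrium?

985.60 hours

The private return per contributed unit is 3.8/11 = 0.3455 < 1 for every player regardless of endowment, so the Nash equilibrium is zero contribution and the group total is Σ E_j = 30 + 43 + 9 + 26 + 36 + 14 + 43 + 52 + 36 + 19 + 44 = 352.
Each contributed unit returns 3.800 to the group, so the social optimum is full contribution by everyone: group total = 3.800 × 352 = 1337.60.
Efficiency loss = (3.800 − 1) × 352 = 985.60.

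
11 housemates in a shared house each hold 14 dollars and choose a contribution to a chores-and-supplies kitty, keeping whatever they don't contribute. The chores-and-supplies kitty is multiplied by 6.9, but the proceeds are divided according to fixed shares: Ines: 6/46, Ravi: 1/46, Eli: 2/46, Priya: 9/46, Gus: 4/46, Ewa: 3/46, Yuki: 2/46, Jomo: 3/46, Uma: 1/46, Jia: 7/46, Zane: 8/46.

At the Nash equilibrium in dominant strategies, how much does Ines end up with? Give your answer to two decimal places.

Each unit j contributes comes back to j as 6.9 × (j's share), so j prefers to contribute only if that share exceeds 1/6.9 = 0.1449; otherwise keeping the unit dominates.
Priya, Jia and Zane are above the threshold, contributing 14 each; the remaining 8 contribute 0. Total contributed: 42.
Ines keeps 14 and receives 6.9 × 42 × 6/46 = 37.80 from the chores-and-supplies kitty, for a payoff of 51.80.

51.80 dollars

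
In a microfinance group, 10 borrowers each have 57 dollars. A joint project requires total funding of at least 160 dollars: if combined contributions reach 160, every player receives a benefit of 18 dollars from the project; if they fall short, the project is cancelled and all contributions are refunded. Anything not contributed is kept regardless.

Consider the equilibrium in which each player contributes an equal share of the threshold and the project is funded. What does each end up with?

Equal share of the threshold: 160/10 = 16.
At this profile no one gains by cutting their contribution: any cut drops the total below 160, the project is cancelled, contributions are refunded, and the deviator ends with 57, which is less than 57 − 16 + 18 = 59. Contributing more than 16 just wastes the excess. So contributing exactly 16 is a best response.
Each player's payoff: 57 − 16 + 18 = 59.

59 dollars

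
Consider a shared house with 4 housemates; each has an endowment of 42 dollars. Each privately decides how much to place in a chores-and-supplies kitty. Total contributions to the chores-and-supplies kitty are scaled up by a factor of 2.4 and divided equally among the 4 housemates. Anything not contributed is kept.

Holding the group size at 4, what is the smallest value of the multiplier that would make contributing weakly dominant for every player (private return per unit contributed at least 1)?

A contributed unit returns (multiplier)/4 to its contributor.
This reaches 1 exactly when the multiplier is 4.

4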